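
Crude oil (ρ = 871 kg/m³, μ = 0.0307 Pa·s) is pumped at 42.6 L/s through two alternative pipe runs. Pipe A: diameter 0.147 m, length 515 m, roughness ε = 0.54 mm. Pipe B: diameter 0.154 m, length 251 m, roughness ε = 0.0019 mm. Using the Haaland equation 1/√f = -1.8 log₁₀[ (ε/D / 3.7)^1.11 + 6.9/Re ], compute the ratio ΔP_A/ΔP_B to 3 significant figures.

ΔP_A/ΔP_B ≈ 2.97

Pipe A: V = Q/A = 0.0426/0.01697 = 2.51 m/s; Re = 1.047e+04; ε/D = 0.00367; Haaland → f = 0.03548; ΔP_A = f(L/D)(ρV²/2) = 3.41e+05 Pa.
Pipe B: V = Q/A = 0.0426/0.01863 = 2.287 m/s; Re = 9993; ε/D = 1.23e-05; Haaland → f = 0.0309; ΔP_B = f(L/D)(ρV²/2) = 1.147e+05 Pa.
ΔP_A/ΔP_B = 3.41e+05/1.147e+05 = 2.97.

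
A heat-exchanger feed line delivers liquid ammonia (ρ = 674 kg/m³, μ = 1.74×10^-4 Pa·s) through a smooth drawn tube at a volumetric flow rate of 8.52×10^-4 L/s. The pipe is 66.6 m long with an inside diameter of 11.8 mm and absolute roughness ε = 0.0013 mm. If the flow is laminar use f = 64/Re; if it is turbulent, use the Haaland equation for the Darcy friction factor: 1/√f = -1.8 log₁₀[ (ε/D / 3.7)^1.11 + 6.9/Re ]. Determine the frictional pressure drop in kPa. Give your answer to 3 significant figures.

Q = 8.52×10^-4 L/s = 8.52×10^-4/1000 = 8.52e-07 m³/s.
Cross-sectional area A = πD²/4 = π(0.0118)²/4 = 0.0001094 m²; mean velocity V = Q/A = 8.52e-07/0.0001094 = 0.007791 m/s.
Reynolds number Re = ρVD/μ = 674 · 0.007791 · 0.0118 / 0.000174 = 356.1.
Re < 2300 → laminar flow, so f = 64/Re = 64/356.1 = 0.1797 (the turbulent correlation is not needed).
Darcy-Weisbach: ΔP = f(L/D)(ρV²/2) = 0.1797·(66.6/0.0118)·(674·0.007791²/2) = 0.1797·5644·0.02046 = 20.75 Pa.
ΔP = 20.75 Pa = 0.0207 kPa.

ΔP ≈ 0.0207 kPa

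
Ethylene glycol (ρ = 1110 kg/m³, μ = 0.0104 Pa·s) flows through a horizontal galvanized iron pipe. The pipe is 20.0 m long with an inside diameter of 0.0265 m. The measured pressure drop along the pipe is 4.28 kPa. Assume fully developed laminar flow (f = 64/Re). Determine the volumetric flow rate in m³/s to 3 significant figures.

Q ≈ 2.49×10^-4 m³/s

For laminar flow, f = 64/Re with Re = ρVD/μ, so Darcy-Weisbach reduces to ΔP = 32μLV/D². Solving for V: V = ΔP·D²/(32μL) = 4280·(0.0265)²/(32·0.0104·20) = 0.4516 m/s.
Check: Re = ρVD/μ = 1110·0.4516·0.0265/0.0104 = 1277 < 2300, so the laminar assumption holds.
Q = V·A = 0.4516·(π/4·0.0265²) = 0.0002491 m³/s = 2.49×10^-4 m³/s.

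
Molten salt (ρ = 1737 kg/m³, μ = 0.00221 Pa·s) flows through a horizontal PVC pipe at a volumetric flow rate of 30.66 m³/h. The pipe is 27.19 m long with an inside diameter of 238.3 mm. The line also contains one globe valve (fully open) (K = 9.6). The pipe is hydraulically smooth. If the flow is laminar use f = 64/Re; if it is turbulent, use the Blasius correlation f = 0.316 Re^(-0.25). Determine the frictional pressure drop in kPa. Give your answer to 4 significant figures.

Q = 30.66 m³/h = 30.66/3600 = 0.008517 m³/s.
Cross-sectional area A = πD²/4 = π(0.2383)²/4 = 0.0446 m²; mean velocity V = Q/A = 0.008517/0.0446 = 0.191 m/s.
Reynolds number Re = ρVD/μ = 1737 · 0.191 · 0.2383 / 0.00221 = 3.577e+04.
Re > 4000 → turbulent. Smooth-pipe (Blasius): f = 0.316 Re^(-0.25) = 0.316/(3.577e+04)^0.25 = 0.02298.
Total minor-loss coefficient ΣK = 1·9.6 = 9.6.
ΔP = [f·L/D + ΣK]·(ρV²/2) = [0.02298·27.19/0.2383 + 9.6]·(1737·0.191²/2) = [2.622 + 9.6]·31.67 = 387.1 Pa.
ΔP = 387.1 Pa = 0.3871 kPa.

ΔP ≈ 0.3871 kPa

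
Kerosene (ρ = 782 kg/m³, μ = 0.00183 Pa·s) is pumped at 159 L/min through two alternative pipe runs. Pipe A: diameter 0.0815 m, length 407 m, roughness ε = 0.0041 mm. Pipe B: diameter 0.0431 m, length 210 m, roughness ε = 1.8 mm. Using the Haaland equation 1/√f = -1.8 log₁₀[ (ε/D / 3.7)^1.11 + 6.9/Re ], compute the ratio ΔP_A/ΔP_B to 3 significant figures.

Pipe A: V = Q/A = 0.00265/0.005217 = 0.508 m/s; Re = 1.769e+04; ε/D = 5.03e-05; Haaland → f = 0.02663; ΔP_A = f(L/D)(ρV²/2) = 1.342e+04 Pa.
Pipe B: V = Q/A = 0.00265/0.001459 = 1.816 m/s; Re = 3.345e+04; ε/D = 0.0418; Haaland → f = 0.06684; ΔP_B = f(L/D)(ρV²/2) = 4.201e+05 Pa.
ΔP_A/ΔP_B = 1.342e+04/4.201e+05 = 0.0319.

ΔP_A/ΔP_B ≈ 0.0319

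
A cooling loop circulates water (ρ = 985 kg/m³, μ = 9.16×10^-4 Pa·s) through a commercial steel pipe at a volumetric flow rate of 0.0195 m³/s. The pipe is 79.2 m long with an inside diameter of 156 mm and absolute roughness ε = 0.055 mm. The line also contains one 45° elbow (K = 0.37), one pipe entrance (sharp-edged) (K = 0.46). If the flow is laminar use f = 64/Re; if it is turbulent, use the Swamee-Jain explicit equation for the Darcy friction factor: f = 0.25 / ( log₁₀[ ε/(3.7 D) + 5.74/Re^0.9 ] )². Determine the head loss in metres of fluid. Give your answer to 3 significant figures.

Cross-sectional area A = πD²/4 = π(0.156)²/4 = 0.01911 m²; mean velocity V = Q/A = 0.0195/0.01911 = 1.02 m/s.
Reynolds number Re = ρVD/μ = 985 · 1.02 · 0.156 / 0.000916 = 1.711e+05.
Re > 4000 → turbulent. Relative roughness ε/D = 5.5e-05/0.156 = 0.000353. Swamee-Jain: f = 0.25/(log₁₀[0.000353/3.7 + 5.74/1.711e+05^0.9])² = 0.25/(log₁₀[9.53e-05 + 0.000112])² = 0.25/(-3.684)² = 0.01842.
Total minor-loss coefficient ΣK = 1·0.37 + 1·0.46 = 0.83.
ΔP = [f·L/D + ΣK]·(ρV²/2) = [0.01842·79.2/0.156 + 0.83]·(985·1.02²/2) = [9.354 + 0.83]·512.6 = 5221 Pa.
Head loss h_f = ΔP/(ρg) = 5221/(985·9.81) = 0.540 m.

h_f ≈ 0.540 m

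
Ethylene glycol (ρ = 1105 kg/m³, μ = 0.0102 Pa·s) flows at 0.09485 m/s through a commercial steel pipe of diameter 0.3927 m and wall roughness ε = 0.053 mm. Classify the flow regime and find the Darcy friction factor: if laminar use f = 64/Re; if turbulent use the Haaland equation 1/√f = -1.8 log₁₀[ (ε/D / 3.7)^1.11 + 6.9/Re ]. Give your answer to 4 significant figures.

f ≈ 0.04040

Re = ρVD/μ = 1105·0.09485·0.3927/0.0102 = 4035.
Re > 4000 → turbulent. ε/D = 5.3e-05/0.3927 = 0.000135; Haaland: 1/√f = -1.8 log₁₀[1.19e-05 + 0.00171] = 4.975, so f = 0.0404.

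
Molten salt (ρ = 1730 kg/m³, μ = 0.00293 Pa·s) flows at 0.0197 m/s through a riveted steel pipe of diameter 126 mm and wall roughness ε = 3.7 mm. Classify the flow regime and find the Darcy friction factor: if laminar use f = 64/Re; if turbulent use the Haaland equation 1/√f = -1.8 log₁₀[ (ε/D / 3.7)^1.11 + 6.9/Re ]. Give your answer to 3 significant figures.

Re = ρVD/μ = 1730·0.0197·0.126/0.00293 = 1466.
Re < 2300 → laminar, so f = 64/Re = 0.04367 (roughness is irrelevant in laminar flow).

f ≈ 0.0437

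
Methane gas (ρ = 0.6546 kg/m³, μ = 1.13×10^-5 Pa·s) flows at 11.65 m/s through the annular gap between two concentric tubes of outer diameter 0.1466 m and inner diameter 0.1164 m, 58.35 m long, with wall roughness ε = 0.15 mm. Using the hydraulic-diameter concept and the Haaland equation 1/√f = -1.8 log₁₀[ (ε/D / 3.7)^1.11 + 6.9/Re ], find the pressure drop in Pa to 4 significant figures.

ΔP ≈ 2932 Pa

Hydraulic diameter D_h = 4A/P = D_o - D_i = 0.1466 - 0.1164 = 0.0302 m.
Re = ρVD_h/μ = 0.6546·11.65·0.0302/1.13e-05 = 2.038e+04.
ε/D_h = 0.00015/0.0302 = 0.00497; Haaland gives 1/√f = -1.8 log₁₀[0.000649+0.000339] = 5.41, so f = 0.03417.
ΔP = f(L/D_h)(ρV²/2) = 0.03417·58.35/0.0302·44.42 = 2932 Pa.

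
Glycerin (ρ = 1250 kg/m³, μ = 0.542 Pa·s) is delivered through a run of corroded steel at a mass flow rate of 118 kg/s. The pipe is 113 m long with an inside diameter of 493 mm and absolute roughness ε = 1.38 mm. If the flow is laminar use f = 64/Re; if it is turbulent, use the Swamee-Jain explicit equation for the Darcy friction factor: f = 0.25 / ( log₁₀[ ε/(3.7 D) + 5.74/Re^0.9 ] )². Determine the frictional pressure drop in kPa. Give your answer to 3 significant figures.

A = πD²/4 = π(0.493)²/4 = 0.1909 m²; mean velocity V = ṁ/(ρA) = 118/(1250 · 0.1909) = 0.4945 m/s.
Reynolds number Re = ρVD/μ = 1250 · 0.4945 · 0.493 / 0.542 = 562.3.
Re < 2300 → laminar flow, so f = 64/Re = 64/562.3 = 0.1138 (the turbulent correlation is not needed).
Darcy-Weisbach: ΔP = f(L/D)(ρV²/2) = 0.1138·(113/0.493)·(1250·0.4945²/2) = 0.1138·229.2·152.8 = 3988 Pa.
ΔP = 3988 Pa = 3.99 kPa.

ΔP ≈ 3.99 kPa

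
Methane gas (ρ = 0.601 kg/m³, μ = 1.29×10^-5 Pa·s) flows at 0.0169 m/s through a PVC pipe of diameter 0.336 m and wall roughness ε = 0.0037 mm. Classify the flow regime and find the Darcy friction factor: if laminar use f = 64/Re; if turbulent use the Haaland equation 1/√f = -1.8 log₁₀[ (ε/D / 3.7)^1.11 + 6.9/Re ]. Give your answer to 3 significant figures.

Re = ρVD/μ = 0.601·0.0169·0.336/1.29e-05 = 264.6.
Re < 2300 → laminar, so f = 64/Re = 0.2419 (roughness is irrelevant in laminar flow).

f ≈ 0.242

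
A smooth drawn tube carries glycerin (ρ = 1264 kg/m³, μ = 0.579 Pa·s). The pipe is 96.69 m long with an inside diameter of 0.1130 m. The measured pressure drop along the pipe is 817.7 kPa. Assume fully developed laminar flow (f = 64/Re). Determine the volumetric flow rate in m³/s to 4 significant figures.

For laminar flow, f = 64/Re with Re = ρVD/μ, so Darcy-Weisbach reduces to ΔP = 32μLV/D². Solving for V: V = ΔP·D²/(32μL) = 8.177e+05·(0.113)²/(32·0.579·96.69) = 5.828 m/s.
Check: Re = ρVD/μ = 1264·5.828·0.113/0.579 = 1438 < 2300, so the laminar assumption holds.
Q = V·A = 5.828·(π/4·0.113²) = 0.05845 m³/s = 0.05845 m³/s.

Q ≈ 0.05845 m³/s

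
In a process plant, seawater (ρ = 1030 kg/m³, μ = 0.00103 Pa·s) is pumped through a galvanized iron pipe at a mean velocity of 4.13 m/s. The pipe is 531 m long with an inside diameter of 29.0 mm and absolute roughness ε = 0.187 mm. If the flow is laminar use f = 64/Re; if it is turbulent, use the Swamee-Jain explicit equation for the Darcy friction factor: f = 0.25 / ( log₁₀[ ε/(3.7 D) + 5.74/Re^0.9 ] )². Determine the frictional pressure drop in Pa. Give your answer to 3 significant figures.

ΔP ≈ 5.43×10^6 Pa

Reynolds number Re = ρVD/μ = 1030 · 4.13 · 0.029 / 0.00103 = 1.198e+05.
Re > 4000 → turbulent. Relative roughness ε/D = 0.000187/0.029 = 0.00645. Swamee-Jain: f = 0.25/(log₁₀[0.00645/3.7 + 5.74/1.198e+05^0.9])² = 0.25/(log₁₀[0.00174 + 0.000154])² = 0.25/(-2.722)² = 0.03374.
Darcy-Weisbach: ΔP = f(L/D)(ρV²/2) = 0.03374·(531/0.029)·(1030·4.13²/2) = 0.03374·1.831e+04·8784 = 5.427e+06 Pa.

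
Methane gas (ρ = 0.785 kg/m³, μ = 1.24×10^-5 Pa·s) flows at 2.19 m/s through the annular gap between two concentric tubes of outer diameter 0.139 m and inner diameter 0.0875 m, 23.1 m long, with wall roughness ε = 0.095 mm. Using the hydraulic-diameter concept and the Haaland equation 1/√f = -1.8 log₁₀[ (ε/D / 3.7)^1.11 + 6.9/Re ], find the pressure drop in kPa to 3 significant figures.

ΔP ≈ 0.0304 kPa

Hydraulic diameter D_h = 4A/P = D_o - D_i = 0.139 - 0.0875 = 0.0515 m.
Re = ρVD_h/μ = 0.785·2.19·0.0515/1.24e-05 = 7140.
ε/D_h = 9.5e-05/0.0515 = 0.00184; Haaland gives 1/√f = -1.8 log₁₀[0.000216+0.000966] = 5.269, so f = 0.03602.
ΔP = f(L/D_h)(ρV²/2) = 0.03602·23.1/0.0515·1.882 = 30.41 Pa.
ΔP = 0.0304 kPa.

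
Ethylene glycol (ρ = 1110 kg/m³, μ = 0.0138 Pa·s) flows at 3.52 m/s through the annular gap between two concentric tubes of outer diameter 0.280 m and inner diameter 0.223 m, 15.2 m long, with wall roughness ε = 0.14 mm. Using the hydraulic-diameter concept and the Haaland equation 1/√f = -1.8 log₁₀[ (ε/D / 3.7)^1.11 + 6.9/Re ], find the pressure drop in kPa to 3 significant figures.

Hydraulic diameter D_h = 4A/P = D_o - D_i = 0.28 - 0.223 = 0.057 m.
Re = ρVD_h/μ = 1110·3.52·0.057/0.0138 = 1.614e+04.
ε/D_h = 0.00014/0.057 = 0.00246; Haaland gives 1/√f = -1.8 log₁₀[0.000297+0.000428] = 5.652, so f = 0.0313.
ΔP = f(L/D_h)(ρV²/2) = 0.0313·15.2/0.057·6877 = 5.74e+04 Pa.
ΔP = 57.4 kPa.

ΔP ≈ 57.4 kPa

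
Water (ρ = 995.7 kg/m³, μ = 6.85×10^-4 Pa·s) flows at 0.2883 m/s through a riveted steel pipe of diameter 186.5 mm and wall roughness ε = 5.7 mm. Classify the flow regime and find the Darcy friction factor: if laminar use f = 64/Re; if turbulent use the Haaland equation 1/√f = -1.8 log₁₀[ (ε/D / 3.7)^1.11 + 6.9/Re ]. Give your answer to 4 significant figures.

f ≈ 0.05812

Re = ρVD/μ = 995.7·0.2883·0.1865/0.000685 = 7.816e+04.
Re > 4000 → turbulent. ε/D = 0.0057/0.1865 = 0.0306; Haaland: 1/√f = -1.8 log₁₀[0.00487 + 8.83e-05] = 4.148, so f = 0.05812.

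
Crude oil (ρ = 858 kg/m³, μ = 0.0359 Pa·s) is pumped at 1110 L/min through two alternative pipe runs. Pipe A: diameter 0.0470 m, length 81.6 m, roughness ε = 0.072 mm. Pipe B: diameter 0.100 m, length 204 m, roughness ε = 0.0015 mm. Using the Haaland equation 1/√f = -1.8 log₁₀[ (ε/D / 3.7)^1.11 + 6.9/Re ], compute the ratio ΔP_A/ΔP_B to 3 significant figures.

ΔP_A/ΔP_B ≈ 15.1

Pipe A: V = Q/A = 0.0185/0.001735 = 10.66 m/s; Re = 1.198e+04; ε/D = 0.00153; Haaland → f = 0.03163; ΔP_A = f(L/D)(ρV²/2) = 2.678e+06 Pa.
Pipe B: V = Q/A = 0.0185/0.007854 = 2.355 m/s; Re = 5630; ε/D = 1.5e-05; Haaland → f = 0.03642; ΔP_B = f(L/D)(ρV²/2) = 1.768e+05 Pa.
ΔP_A/ΔP_B = 2.678e+06/1.768e+05 = 15.1.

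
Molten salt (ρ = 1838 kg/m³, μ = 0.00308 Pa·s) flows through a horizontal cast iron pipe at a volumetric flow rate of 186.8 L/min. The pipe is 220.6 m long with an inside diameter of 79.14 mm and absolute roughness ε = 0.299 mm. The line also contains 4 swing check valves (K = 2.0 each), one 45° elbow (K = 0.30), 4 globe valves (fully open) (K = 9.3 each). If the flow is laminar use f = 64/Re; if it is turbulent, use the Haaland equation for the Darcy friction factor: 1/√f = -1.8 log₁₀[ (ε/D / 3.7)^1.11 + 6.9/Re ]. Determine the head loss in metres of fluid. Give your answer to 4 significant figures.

Q = 186.8 L/min = 186.8/60000 = 0.003113 m³/s.
Cross-sectional area A = πD²/4 = π(0.07914)²/4 = 0.004919 m²; mean velocity V = Q/A = 0.003113/0.004919 = 0.6329 m/s.
Reynolds number Re = ρVD/μ = 1838 · 0.6329 · 0.07914 / 0.00308 = 2.989e+04.
Re > 4000 → turbulent. Relative roughness ε/D = 0.000299/0.07914 = 0.00378. Haaland: 1/√f = -1.8 log₁₀[(0.00378/3.7)^1.11 + 6.9/2.989e+04] = -1.8 log₁₀[0.000479 + 0.000231] = 5.668, so f = 0.03112.
Total minor-loss coefficient ΣK = 4·2 + 1·0.3 + 4·9.3 = 45.5.
ΔP = [f·L/D + ΣK]·(ρV²/2) = [0.03112·220.6/0.07914 + 45.5]·(1838·0.6329²/2) = [86.76 + 45.5]·368.1 = 4.869e+04 Pa.
Head loss h_f = ΔP/(ρg) = 4.869e+04/(1838·9.81) = 2.700 m.

h_f ≈ 2.700 m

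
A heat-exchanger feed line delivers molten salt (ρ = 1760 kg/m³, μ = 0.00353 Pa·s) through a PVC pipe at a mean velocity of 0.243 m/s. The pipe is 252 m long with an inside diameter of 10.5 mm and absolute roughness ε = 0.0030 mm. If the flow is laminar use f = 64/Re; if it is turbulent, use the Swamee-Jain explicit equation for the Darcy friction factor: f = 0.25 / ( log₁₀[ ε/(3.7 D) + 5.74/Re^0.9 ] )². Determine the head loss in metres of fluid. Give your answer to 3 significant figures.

Reynolds number Re = ρVD/μ = 1760 · 0.243 · 0.0105 / 0.00353 = 1272.
Re < 2300 → laminar flow, so f = 64/Re = 64/1272 = 0.05031 (the turbulent correlation is not needed).
Darcy-Weisbach: ΔP = f(L/D)(ρV²/2) = 0.05031·(252/0.0105)·(1760·0.243²/2) = 0.05031·2.4e+04·51.96 = 6.274e+04 Pa.
Head loss h_f = ΔP/(ρg) = 6.274e+04/(1760·9.81) = 3.63 m.

h_f ≈ 3.63 m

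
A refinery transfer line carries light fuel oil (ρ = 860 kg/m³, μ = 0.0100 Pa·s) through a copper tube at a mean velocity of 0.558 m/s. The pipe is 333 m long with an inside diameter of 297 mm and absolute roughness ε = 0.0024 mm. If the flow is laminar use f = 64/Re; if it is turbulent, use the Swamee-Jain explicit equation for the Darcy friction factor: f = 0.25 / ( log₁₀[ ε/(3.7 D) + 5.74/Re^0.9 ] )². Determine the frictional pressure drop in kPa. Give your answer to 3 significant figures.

ΔP ≈ 4.23 kPa

Reynolds number Re = ρVD/μ = 860 · 0.558 · 0.297 / 0.01 = 1.425e+04.
Re > 4000 → turbulent. Relative roughness ε/D = 2.4e-06/0.297 = 8.08e-06. Swamee-Jain: f = 0.25/(log₁₀[8.08e-06/3.7 + 5.74/1.425e+04^0.9])² = 0.25/(log₁₀[2.18e-06 + 0.00105])² = 0.25/(-2.979)² = 0.02818.
Darcy-Weisbach: ΔP = f(L/D)(ρV²/2) = 0.02818·(333/0.297)·(860·0.558²/2) = 0.02818·1121·133.9 = 4230 Pa.
ΔP = 4230 Pa = 4.23 kPa.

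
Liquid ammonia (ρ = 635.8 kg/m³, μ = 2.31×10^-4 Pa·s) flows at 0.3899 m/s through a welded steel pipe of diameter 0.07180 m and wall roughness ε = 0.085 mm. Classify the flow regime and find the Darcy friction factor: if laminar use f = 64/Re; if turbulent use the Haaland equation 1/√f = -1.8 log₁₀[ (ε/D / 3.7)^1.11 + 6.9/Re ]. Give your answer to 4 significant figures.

f ≈ 0.02311

Re = ρVD/μ = 635.8·0.3899·0.0718/0.000231 = 7.705e+04.
Re > 4000 → turbulent. ε/D = 8.5e-05/0.0718 = 0.00118; Haaland: 1/√f = -1.8 log₁₀[0.000132 + 8.95e-05] = 6.578, so f = 0.02311.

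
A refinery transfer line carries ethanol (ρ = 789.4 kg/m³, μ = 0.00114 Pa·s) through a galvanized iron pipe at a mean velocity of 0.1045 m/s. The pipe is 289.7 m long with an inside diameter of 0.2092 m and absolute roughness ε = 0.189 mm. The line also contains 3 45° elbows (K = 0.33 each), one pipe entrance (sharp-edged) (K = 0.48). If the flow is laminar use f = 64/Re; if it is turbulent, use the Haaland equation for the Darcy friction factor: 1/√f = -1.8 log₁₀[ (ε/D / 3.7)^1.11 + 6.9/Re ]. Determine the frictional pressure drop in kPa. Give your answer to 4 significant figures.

ΔP ≈ 0.1800 kPa

Reynolds number Re = ρVD/μ = 789.4 · 0.1045 · 0.2092 / 0.00114 = 1.514e+04.
Re > 4000 → turbulent. Relative roughness ε/D = 0.000189/0.2092 = 0.000903. Haaland: 1/√f = -1.8 log₁₀[(0.000903/3.7)^1.11 + 6.9/1.514e+04] = -1.8 log₁₀[9.78e-05 + 0.000456] = 5.862, so f = 0.0291.
Total minor-loss coefficient ΣK = 3·0.33 + 1·0.48 = 1.47.
ΔP = [f·L/D + ΣK]·(ρV²/2) = [0.0291·289.7/0.2092 + 1.47]·(789.4·0.1045²/2) = [40.3 + 1.47]·4.31 = 180 Pa.
ΔP = 180 Pa = 0.1800 kPa.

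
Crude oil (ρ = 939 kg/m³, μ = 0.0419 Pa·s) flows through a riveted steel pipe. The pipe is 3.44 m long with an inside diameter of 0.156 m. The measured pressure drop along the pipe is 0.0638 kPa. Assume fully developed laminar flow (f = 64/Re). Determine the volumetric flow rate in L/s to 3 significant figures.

For laminar flow, f = 64/Re with Re = ρVD/μ, so Darcy-Weisbach reduces to ΔP = 32μLV/D². Solving for V: V = ΔP·D²/(32μL) = 63.8·(0.156)²/(32·0.0419·3.44) = 0.3366 m/s.
Check: Re = ρVD/μ = 939·0.3366·0.156/0.0419 = 1177 < 2300, so the laminar assumption holds.
Q = V·A = 0.3366·(π/4·0.156²) = 0.006434 m³/s = 6.43 L/s.

Q ≈ 6.43 L/s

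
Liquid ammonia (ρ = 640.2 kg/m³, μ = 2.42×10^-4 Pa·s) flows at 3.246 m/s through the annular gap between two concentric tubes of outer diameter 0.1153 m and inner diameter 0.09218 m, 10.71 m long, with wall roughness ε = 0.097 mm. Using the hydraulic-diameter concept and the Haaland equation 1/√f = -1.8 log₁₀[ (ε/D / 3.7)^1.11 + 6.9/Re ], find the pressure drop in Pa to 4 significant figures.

ΔP ≈ 45870 Pa

Hydraulic diameter D_h = 4A/P = D_o - D_i = 0.1153 - 0.09218 = 0.02312 m.
Re = ρVD_h/μ = 640.2·3.246·0.02312/0.000242 = 1.985e+05.
ε/D_h = 9.7e-05/0.02312 = 0.0042; Haaland gives 1/√f = -1.8 log₁₀[0.000538+3.48e-05] = 5.836, so f = 0.02936.
ΔP = f(L/D_h)(ρV²/2) = 0.02936·10.71/0.02312·3373 = 4.587e+04 Pa.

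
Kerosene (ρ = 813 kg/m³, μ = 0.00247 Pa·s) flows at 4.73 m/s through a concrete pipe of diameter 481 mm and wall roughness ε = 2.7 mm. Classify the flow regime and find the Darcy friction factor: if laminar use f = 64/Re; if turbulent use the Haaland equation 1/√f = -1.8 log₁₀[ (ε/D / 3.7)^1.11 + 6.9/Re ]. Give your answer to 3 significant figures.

f ≈ 0.0316

Re = ρVD/μ = 813·4.73·0.481/0.00247 = 7.489e+05.
Re > 4000 → turbulent. ε/D = 0.0027/0.481 = 0.00561; Haaland: 1/√f = -1.8 log₁₀[0.000743 + 9.21e-06] = 5.623, so f = 0.03163.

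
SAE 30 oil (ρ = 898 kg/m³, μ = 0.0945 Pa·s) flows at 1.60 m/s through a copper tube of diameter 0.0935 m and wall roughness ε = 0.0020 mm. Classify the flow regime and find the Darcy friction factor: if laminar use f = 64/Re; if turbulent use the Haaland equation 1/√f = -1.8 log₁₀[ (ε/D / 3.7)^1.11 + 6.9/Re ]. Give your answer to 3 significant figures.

Re = ρVD/μ = 898·1.6·0.0935/0.0945 = 1422.
Re < 2300 → laminar, so f = 64/Re = 0.04502 (roughness is irrelevant in laminar flow).

f ≈ 0.0450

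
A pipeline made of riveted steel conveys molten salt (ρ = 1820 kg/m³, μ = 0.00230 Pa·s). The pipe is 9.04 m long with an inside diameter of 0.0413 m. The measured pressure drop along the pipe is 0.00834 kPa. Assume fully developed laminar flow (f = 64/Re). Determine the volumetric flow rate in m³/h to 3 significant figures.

For laminar flow, f = 64/Re with Re = ρVD/μ, so Darcy-Weisbach reduces to ΔP = 32μLV/D². Solving for V: V = ΔP·D²/(32μL) = 8.34·(0.0413)²/(32·0.0023·9.04) = 0.02138 m/s.
Check: Re = ρVD/μ = 1820·0.02138·0.0413/0.0023 = 698.7 < 2300, so the laminar assumption holds.
Q = V·A = 0.02138·(π/4·0.0413²) = 2.864e-05 m³/s = 0.103 m³/h.

Q ≈ 0.103 m³/h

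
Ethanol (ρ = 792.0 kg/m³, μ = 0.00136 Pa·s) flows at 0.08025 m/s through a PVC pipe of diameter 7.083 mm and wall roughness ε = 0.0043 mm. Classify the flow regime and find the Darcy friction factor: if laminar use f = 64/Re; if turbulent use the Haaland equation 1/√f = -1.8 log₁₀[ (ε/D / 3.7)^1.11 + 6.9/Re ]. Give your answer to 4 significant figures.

Re = ρVD/μ = 792·0.08025·0.007083/0.00136 = 331.
Re < 2300 → laminar, so f = 64/Re = 0.1933 (roughness is irrelevant in laminar flow).

f ≈ 0.1933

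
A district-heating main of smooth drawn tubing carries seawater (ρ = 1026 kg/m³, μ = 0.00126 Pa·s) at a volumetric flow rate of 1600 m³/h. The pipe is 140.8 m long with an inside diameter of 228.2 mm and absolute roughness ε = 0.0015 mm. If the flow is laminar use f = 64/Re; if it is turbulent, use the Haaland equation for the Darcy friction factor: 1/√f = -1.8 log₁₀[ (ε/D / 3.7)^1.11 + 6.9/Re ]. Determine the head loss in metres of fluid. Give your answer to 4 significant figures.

Q = 1600 m³/h = 1600/3600 = 0.4444 m³/s.
Cross-sectional area A = πD²/4 = π(0.2282)²/4 = 0.0409 m²; mean velocity V = Q/A = 0.4444/0.0409 = 10.87 m/s.
Reynolds number Re = ρVD/μ = 1026 · 10.87 · 0.2282 / 0.00126 = 2.019e+06.
Re > 4000 → turbulent. Relative roughness ε/D = 1.5e-06/0.2282 = 6.57e-06. Haaland: 1/√f = -1.8 log₁₀[(6.57e-06/3.7)^1.11 + 6.9/2.019e+06] = -1.8 log₁₀[4.14e-07 + 3.42e-06] = 9.75, so f = 0.01052.
Darcy-Weisbach: ΔP = f(L/D)(ρV²/2) = 0.01052·(140.8/0.2282)·(1026·10.87²/2) = 0.01052·617·6.058e+04 = 3.932e+05 Pa.
Head loss h_f = ΔP/(ρg) = 3.932e+05/(1026·9.81) = 39.06 m.

h_f ≈ 39.06 m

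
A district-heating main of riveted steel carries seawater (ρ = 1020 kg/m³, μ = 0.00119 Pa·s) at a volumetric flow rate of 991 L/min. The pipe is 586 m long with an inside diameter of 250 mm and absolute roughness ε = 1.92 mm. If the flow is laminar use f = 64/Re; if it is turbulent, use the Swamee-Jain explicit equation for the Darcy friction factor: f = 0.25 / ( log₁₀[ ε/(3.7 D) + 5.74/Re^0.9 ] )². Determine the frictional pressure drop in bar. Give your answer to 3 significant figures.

ΔP ≈ 0.0487 bar

Q = 991 L/min = 991/60000 = 0.01652 m³/s.
Cross-sectional area A = πD²/4 = π(0.25)²/4 = 0.04909 m²; mean velocity V = Q/A = 0.01652/0.04909 = 0.3365 m/s.
Reynolds number Re = ρVD/μ = 1020 · 0.3365 · 0.25 / 0.00119 = 7.21e+04.
Re > 4000 → turbulent. Relative roughness ε/D = 0.00192/0.25 = 0.00768. Swamee-Jain: f = 0.25/(log₁₀[0.00768/3.7 + 5.74/7.21e+04^0.9])² = 0.25/(log₁₀[0.00208 + 0.000244])² = 0.25/(-2.635)² = 0.03602.
Darcy-Weisbach: ΔP = f(L/D)(ρV²/2) = 0.03602·(586/0.25)·(1020·0.3365²/2) = 0.03602·2344·57.74 = 4875 Pa.
ΔP = 4875 Pa = 0.0487 bar.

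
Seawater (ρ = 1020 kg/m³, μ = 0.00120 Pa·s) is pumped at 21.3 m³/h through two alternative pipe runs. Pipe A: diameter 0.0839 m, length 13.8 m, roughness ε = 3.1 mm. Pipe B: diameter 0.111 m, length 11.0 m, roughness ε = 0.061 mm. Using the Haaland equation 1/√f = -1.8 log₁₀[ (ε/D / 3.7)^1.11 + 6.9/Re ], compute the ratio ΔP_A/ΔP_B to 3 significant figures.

Pipe A: V = Q/A = 0.005917/0.005529 = 1.07 m/s; Re = 7.632e+04; ε/D = 0.0369; Haaland → f = 0.06295; ΔP_A = f(L/D)(ρV²/2) = 6048 Pa.
Pipe B: V = Q/A = 0.005917/0.009677 = 0.6114 m/s; Re = 5.769e+04; ε/D = 0.00055; Haaland → f = 0.02189; ΔP_B = f(L/D)(ρV²/2) = 413.7 Pa.
ΔP_A/ΔP_B = 6048/413.7 = 14.6.

ΔP_A/ΔP_B ≈ 14.6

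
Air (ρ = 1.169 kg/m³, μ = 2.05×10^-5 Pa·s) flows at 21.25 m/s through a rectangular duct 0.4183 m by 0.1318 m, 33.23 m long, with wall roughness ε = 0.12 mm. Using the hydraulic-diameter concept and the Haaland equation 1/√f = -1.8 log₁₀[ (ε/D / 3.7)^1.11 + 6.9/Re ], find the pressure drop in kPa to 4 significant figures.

ΔP ≈ 0.8258 kPa

Hydraulic diameter D_h = 4A/P = 4·(0.4183·0.1318)/(2·(0.4183+0.1318)) = 0.2205/1.1 = 0.2004 m.
Re = ρVD_h/μ = 1.169·21.25·0.2004/2.05e-05 = 2.429e+05.
ε/D_h = 0.00012/0.2004 = 0.000599; Haaland gives 1/√f = -1.8 log₁₀[6.19e-05+2.84e-05] = 7.279, so f = 0.01887.
ΔP = f(L/D_h)(ρV²/2) = 0.01887·33.23/0.2004·263.9 = 825.8 Pa.
ΔP = 0.8258 kPa.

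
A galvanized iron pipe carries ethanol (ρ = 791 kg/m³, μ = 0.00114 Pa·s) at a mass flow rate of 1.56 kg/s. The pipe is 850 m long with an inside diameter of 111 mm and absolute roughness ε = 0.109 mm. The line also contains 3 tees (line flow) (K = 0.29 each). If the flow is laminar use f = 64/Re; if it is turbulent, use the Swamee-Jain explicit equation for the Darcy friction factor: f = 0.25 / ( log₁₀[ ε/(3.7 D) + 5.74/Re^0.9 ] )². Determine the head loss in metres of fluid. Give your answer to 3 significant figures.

A = πD²/4 = π(0.111)²/4 = 0.009677 m²; mean velocity V = ṁ/(ρA) = 1.56/(791 · 0.009677) = 0.2038 m/s.
Reynolds number Re = ρVD/μ = 791 · 0.2038 · 0.111 / 0.00114 = 1.57e+04.
Re > 4000 → turbulent. Relative roughness ε/D = 0.000109/0.111 = 0.000982. Swamee-Jain: f = 0.25/(log₁₀[0.000982/3.7 + 5.74/1.57e+04^0.9])² = 0.25/(log₁₀[0.000265 + 0.000961])² = 0.25/(-2.911)² = 0.02949.
Total minor-loss coefficient ΣK = 3·0.29 = 0.87.
ΔP = [f·L/D + ΣK]·(ρV²/2) = [0.02949·850/0.111 + 0.87]·(791·0.2038²/2) = [225.9 + 0.87]·16.43 = 3725 Pa.
Head loss h_f = ΔP/(ρg) = 3725/(791·9.81) = 0.480 m.

h_f ≈ 0.480 m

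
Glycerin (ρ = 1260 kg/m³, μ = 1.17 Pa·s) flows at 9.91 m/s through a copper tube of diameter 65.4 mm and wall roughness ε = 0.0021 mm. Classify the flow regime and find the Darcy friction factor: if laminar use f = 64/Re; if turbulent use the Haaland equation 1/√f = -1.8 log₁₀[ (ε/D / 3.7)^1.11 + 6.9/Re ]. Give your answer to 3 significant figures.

Re = ρVD/μ = 1260·9.91·0.0654/1.17 = 698.
Re < 2300 → laminar, so f = 64/Re = 0.09169 (roughness is irrelevant in laminar flow).

f ≈ 0.0917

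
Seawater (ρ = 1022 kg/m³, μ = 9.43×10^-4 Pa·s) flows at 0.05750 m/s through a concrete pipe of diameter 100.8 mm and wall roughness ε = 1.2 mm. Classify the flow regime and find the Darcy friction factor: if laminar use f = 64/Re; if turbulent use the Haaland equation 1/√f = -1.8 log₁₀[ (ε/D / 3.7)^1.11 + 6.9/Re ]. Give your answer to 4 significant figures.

Re = ρVD/μ = 1022·0.0575·0.1008/0.000943 = 6282.
Re > 4000 → turbulent. ε/D = 0.0012/0.1008 = 0.0119; Haaland: 1/√f = -1.8 log₁₀[0.00171 + 0.0011] = 4.592, so f = 0.04742.

f ≈ 0.04742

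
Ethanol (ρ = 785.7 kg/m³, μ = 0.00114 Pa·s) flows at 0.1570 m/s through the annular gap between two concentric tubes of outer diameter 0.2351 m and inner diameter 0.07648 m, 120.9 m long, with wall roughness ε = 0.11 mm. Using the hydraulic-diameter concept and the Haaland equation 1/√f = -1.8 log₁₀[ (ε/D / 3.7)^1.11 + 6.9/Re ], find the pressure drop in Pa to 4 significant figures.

ΔP ≈ 206.2 Pa

Hydraulic diameter D_h = 4A/P = D_o - D_i = 0.2351 - 0.07648 = 0.1586 m.
Re = ρVD_h/μ = 785.7·0.157·0.1586/0.00114 = 1.716e+04.
ε/D_h = 0.00011/0.1586 = 0.000693; Haaland gives 1/√f = -1.8 log₁₀[7.29e-05+0.000402] = 5.982, so f = 0.02794.
ΔP = f(L/D_h)(ρV²/2) = 0.02794·120.9/0.1586·9.683 = 206.2 Pa.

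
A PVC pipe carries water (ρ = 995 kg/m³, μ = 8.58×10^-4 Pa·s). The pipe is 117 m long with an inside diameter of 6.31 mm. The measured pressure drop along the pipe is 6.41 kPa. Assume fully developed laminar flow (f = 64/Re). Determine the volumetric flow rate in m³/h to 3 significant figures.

Q ≈ 0.00894 m³/h

For laminar flow, f = 64/Re with Re = ρVD/μ, so Darcy-Weisbach reduces to ΔP = 32μLV/D². Solving for V: V = ΔP·D²/(32μL) = 6410·(0.00631)²/(32·0.000858·117) = 0.07945 m/s.
Check: Re = ρVD/μ = 995·0.07945·0.00631/0.000858 = 581.4 < 2300, so the laminar assumption holds.
Q = V·A = 0.07945·(π/4·0.00631²) = 2.485e-06 m³/s = 0.00894 m³/h.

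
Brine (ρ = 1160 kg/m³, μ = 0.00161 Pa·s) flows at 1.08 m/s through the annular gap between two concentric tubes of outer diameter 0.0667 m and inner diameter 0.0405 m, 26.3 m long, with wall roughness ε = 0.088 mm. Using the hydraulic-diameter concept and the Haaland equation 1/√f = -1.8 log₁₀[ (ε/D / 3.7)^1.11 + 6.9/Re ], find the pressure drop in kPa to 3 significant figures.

ΔP ≈ 21.5 kPa

Hydraulic diameter D_h = 4A/P = D_o - D_i = 0.0667 - 0.0405 = 0.0262 m.
Re = ρVD_h/μ = 1160·1.08·0.0262/0.00161 = 2.039e+04.
ε/D_h = 8.8e-05/0.0262 = 0.00336; Haaland gives 1/√f = -1.8 log₁₀[0.00042+0.000338] = 5.616, so f = 0.03171.
ΔP = f(L/D_h)(ρV²/2) = 0.03171·26.3/0.0262·676.5 = 2.153e+04 Pa.
ΔP = 21.5 kPa.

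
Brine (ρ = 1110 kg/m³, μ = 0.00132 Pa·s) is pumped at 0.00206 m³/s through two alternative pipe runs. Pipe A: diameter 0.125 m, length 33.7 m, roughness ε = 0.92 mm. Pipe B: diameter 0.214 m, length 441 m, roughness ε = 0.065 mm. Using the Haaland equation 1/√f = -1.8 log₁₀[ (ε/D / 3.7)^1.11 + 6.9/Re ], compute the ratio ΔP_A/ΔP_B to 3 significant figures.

Pipe A: V = Q/A = 0.00206/0.01227 = 0.1679 m/s; Re = 1.764e+04; ε/D = 0.00736; Haaland → f = 0.03785; ΔP_A = f(L/D)(ρV²/2) = 159.6 Pa.
Pipe B: V = Q/A = 0.00206/0.03597 = 0.05727 m/s; Re = 1.031e+04; ε/D = 0.000304; Haaland → f = 0.03099; ΔP_B = f(L/D)(ρV²/2) = 116.3 Pa.
ΔP_A/ΔP_B = 159.6/116.3 = 1.37.

ΔP_A/ΔP_B ≈ 1.37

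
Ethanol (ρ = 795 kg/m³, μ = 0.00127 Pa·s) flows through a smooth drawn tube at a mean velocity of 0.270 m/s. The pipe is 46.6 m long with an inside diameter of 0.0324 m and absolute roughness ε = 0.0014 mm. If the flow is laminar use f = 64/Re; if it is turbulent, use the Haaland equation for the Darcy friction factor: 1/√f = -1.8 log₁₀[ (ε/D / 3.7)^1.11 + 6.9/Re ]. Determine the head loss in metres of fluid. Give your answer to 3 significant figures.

h_f ≈ 0.196 m

Reynolds number Re = ρVD/μ = 795 · 0.27 · 0.0324 / 0.00127 = 5476.
Re > 4000 → turbulent. Relative roughness ε/D = 1.4e-06/0.0324 = 4.32e-05. Haaland: 1/√f = -1.8 log₁₀[(4.32e-05/3.7)^1.11 + 6.9/5476] = -1.8 log₁₀[3.35e-06 + 0.00126] = 5.217, so f = 0.03674.
Darcy-Weisbach: ΔP = f(L/D)(ρV²/2) = 0.03674·(46.6/0.0324)·(795·0.27²/2) = 0.03674·1438·28.98 = 1531 Pa.
Head loss h_f = ΔP/(ρg) = 1531/(795·9.81) = 0.196 m.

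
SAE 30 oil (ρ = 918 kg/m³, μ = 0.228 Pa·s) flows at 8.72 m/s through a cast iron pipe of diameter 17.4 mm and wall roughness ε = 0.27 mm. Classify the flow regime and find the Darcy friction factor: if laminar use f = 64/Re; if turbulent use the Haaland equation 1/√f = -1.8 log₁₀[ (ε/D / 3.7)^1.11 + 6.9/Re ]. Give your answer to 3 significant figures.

Re = ρVD/μ = 918·8.72·0.0174/0.228 = 610.9.
Re < 2300 → laminar, so f = 64/Re = 0.1048 (roughness is irrelevant in laminar flow).

f ≈ 0.105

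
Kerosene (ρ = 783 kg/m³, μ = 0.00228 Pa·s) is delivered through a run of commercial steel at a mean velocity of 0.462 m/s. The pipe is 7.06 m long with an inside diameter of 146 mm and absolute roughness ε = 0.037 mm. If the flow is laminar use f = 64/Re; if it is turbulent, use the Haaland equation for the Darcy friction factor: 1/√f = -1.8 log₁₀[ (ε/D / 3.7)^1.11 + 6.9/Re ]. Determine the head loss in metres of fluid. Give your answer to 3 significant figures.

h_f ≈ 0.0133 m

Reynolds number Re = ρVD/μ = 783 · 0.462 · 0.146 / 0.00228 = 2.316e+04.
Re > 4000 → turbulent. Relative roughness ε/D = 3.7e-05/0.146 = 0.000253. Haaland: 1/√f = -1.8 log₁₀[(0.000253/3.7)^1.11 + 6.9/2.316e+04] = -1.8 log₁₀[2.39e-05 + 0.000298] = 6.287, so f = 0.0253.
Darcy-Weisbach: ΔP = f(L/D)(ρV²/2) = 0.0253·(7.06/0.146)·(783·0.462²/2) = 0.0253·48.36·83.56 = 102.2 Pa.
Head loss h_f = ΔP/(ρg) = 102.2/(783·9.81) = 0.0133 m.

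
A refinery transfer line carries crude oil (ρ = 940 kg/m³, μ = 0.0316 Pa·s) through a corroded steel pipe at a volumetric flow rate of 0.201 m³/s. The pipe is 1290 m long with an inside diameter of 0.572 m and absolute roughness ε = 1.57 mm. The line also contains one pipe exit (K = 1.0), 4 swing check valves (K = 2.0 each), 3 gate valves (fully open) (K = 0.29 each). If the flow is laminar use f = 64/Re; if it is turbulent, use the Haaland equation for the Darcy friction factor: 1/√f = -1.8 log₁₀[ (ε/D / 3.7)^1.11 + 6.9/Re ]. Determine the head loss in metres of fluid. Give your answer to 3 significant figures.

h_f ≈ 2.61 m

Cross-sectional area A = πD²/4 = π(0.572)²/4 = 0.257 m²; mean velocity V = Q/A = 0.201/0.257 = 0.7822 m/s.
Reynolds number Re = ρVD/μ = 940 · 0.7822 · 0.572 / 0.0316 = 1.331e+04.
Re > 4000 → turbulent. Relative roughness ε/D = 0.00157/0.572 = 0.00274. Haaland: 1/√f = -1.8 log₁₀[(0.00274/3.7)^1.11 + 6.9/1.331e+04] = -1.8 log₁₀[0.000336 + 0.000518] = 5.523, so f = 0.03278.
Total minor-loss coefficient ΣK = 1·1 + 4·2 + 3·0.29 = 9.87.
ΔP = [f·L/D + ΣK]·(ρV²/2) = [0.03278·1290/0.572 + 9.87]·(940·0.7822²/2) = [73.93 + 9.87]·287.6 = 2.41e+04 Pa.
Head loss h_f = ΔP/(ρg) = 2.41e+04/(940·9.81) = 2.61 m.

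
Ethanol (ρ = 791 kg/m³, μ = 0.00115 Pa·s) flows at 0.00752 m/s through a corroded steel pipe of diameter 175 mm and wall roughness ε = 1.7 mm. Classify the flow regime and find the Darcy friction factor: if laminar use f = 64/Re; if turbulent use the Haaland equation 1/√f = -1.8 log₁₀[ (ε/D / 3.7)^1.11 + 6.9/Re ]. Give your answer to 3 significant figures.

Re = ρVD/μ = 791·0.00752·0.175/0.00115 = 905.2.
Re < 2300 → laminar, so f = 64/Re = 0.0707 (roughness is irrelevant in laminar flow).

f ≈ 0.0707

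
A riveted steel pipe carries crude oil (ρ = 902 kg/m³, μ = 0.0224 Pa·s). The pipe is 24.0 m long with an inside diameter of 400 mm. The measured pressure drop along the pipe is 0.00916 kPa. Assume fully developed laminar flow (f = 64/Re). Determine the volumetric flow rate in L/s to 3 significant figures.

For laminar flow, f = 64/Re with Re = ρVD/μ, so Darcy-Weisbach reduces to ΔP = 32μLV/D². Solving for V: V = ΔP·D²/(32μL) = 9.16·(0.4)²/(32·0.0224·24) = 0.08519 m/s.
Check: Re = ρVD/μ = 902·0.08519·0.4/0.0224 = 1372 < 2300, so the laminar assumption holds.
Q = V·A = 0.08519·(π/4·0.4²) = 0.01071 m³/s = 10.7 L/s.

Q ≈ 10.7 L/s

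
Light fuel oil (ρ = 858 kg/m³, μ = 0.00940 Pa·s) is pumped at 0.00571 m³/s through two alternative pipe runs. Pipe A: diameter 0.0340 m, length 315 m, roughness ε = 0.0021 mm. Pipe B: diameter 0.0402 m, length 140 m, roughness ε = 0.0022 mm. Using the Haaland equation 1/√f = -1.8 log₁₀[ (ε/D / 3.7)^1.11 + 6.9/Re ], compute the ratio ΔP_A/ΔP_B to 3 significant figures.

ΔP_A/ΔP_B ≈ 4.99

Pipe A: V = Q/A = 0.00571/0.0009079 = 6.289 m/s; Re = 1.952e+04; ε/D = 6.18e-05; Haaland → f = 0.026; ΔP_A = f(L/D)(ρV²/2) = 4.087e+06 Pa.
Pipe B: V = Q/A = 0.00571/0.001269 = 4.499 m/s; Re = 1.651e+04; ε/D = 5.47e-05; Haaland → f = 0.02711; ΔP_B = f(L/D)(ρV²/2) = 8.196e+05 Pa.
ΔP_A/ΔP_B = 4.087e+06/8.196e+05 = 4.99.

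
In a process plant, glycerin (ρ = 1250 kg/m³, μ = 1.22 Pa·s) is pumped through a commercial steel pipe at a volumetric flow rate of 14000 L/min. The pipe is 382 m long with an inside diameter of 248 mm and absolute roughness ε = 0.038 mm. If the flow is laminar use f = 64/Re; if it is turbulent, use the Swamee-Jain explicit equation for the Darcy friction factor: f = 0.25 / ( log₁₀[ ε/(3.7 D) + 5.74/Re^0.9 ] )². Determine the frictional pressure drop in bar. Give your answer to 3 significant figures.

ΔP ≈ 11.7 bar

Q = 14000 L/min = 14000/60000 = 0.2333 m³/s.
Cross-sectional area A = πD²/4 = π(0.248)²/4 = 0.04831 m²; mean velocity V = Q/A = 0.2333/0.04831 = 4.83 m/s.
Reynolds number Re = ρVD/μ = 1250 · 4.83 · 0.248 / 1.22 = 1227.
Re < 2300 → laminar flow, so f = 64/Re = 64/1227 = 0.05214 (the turbulent correlation is not needed).
Darcy-Weisbach: ΔP = f(L/D)(ρV²/2) = 0.05214·(382/0.248)·(1250·4.83²/2) = 0.05214·1540·1.458e+04 = 1.171e+06 Pa.
ΔP = 1.171e+06 Pa = 11.7 bar.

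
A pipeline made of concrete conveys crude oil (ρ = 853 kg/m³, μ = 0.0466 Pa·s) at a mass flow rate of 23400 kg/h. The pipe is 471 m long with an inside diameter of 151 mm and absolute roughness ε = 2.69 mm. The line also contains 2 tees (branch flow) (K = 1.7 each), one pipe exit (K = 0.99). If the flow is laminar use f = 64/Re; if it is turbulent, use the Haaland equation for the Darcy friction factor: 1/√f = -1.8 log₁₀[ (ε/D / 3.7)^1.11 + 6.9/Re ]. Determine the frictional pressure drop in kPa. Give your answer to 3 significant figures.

ṁ = 23400 kg/h = 23400/3600 = 6.5 kg/s.
A = πD²/4 = π(0.151)²/4 = 0.01791 m²; mean velocity V = ṁ/(ρA) = 6.5/(853 · 0.01791) = 0.4255 m/s.
Reynolds number Re = ρVD/μ = 853 · 0.4255 · 0.151 / 0.0466 = 1176.
Re < 2300 → laminar flow, so f = 64/Re = 64/1176 = 0.05442 (the turbulent correlation is not needed).
Total minor-loss coefficient ΣK = 2·1.7 + 1·0.99 = 4.39.
ΔP = [f·L/D + ΣK]·(ρV²/2) = [0.05442·471/0.151 + 4.39]·(853·0.4255²/2) = [169.7 + 4.39]·77.23 = 1.345e+04 Pa.
ΔP = 1.345e+04 Pa = 13.4 kPa.

ΔP ≈ 13.4 kPa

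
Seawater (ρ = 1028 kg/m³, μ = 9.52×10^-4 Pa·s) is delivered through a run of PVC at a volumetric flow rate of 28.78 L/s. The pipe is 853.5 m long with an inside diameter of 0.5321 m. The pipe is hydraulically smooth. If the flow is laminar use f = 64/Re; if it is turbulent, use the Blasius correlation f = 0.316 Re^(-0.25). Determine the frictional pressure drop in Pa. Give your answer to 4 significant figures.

Q = 28.78 L/s = 28.78/1000 = 0.02878 m³/s.
Cross-sectional area A = πD²/4 = π(0.5321)²/4 = 0.2224 m²; mean velocity V = Q/A = 0.02878/0.2224 = 0.1294 m/s.
Reynolds number Re = ρVD/μ = 1028 · 0.1294 · 0.5321 / 0.000952 = 7.436e+04.
Re > 4000 → turbulent. Smooth-pipe (Blasius): f = 0.316 Re^(-0.25) = 0.316/(7.436e+04)^0.25 = 0.01914.
Darcy-Weisbach: ΔP = f(L/D)(ρV²/2) = 0.01914·(853.5/0.5321)·(1028·0.1294²/2) = 0.01914·1604·8.61 = 264.3 Pa.

ΔP ≈ 264.3 Pa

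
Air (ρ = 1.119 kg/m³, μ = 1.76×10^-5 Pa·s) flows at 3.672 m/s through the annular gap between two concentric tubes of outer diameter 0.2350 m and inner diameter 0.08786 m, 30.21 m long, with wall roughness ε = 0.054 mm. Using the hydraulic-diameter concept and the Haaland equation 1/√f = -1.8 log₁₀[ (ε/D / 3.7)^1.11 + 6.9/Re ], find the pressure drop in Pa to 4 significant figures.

ΔP ≈ 36.37 Pa

Hydraulic diameter D_h = 4A/P = D_o - D_i = 0.235 - 0.08786 = 0.1471 m.
Re = ρVD_h/μ = 1.119·3.672·0.1471/1.76e-05 = 3.435e+04.
ε/D_h = 5.4e-05/0.1471 = 0.000367; Haaland gives 1/√f = -1.8 log₁₀[3.6e-05+0.000201] = 6.526, so f = 0.02348.
ΔP = f(L/D_h)(ρV²/2) = 0.02348·30.21/0.1471·7.544 = 36.37 Pa.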